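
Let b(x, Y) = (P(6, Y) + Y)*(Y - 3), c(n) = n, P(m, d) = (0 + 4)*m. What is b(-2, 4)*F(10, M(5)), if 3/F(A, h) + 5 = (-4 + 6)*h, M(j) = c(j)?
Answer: 84/5 ≈ 16.800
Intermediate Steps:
P(m, d) = 4*m
M(j) = j
F(A, h) = 3/(-5 + 2*h) (F(A, h) = 3/(-5 + (-4 + 6)*h) = 3/(-5 + 2*h))
b(x, Y) = (-3 + Y)*(24 + Y) (b(x, Y) = (4*6 + Y)*(Y - 3) = (24 + Y)*(-3 + Y) = (-3 + Y)*(24 + Y))
b(-2, 4)*F(10, M(5)) = (-72 + 4² + 21*4)*(3/(-5 + 2*5)) = (-72 + 16 + 84)*(3/(-5 + 10)) = 28*(3/5) = 28*(3*(⅕)) = 28*(⅗) = 84/5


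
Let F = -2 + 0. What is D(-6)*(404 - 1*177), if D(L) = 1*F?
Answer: -454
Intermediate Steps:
F = -2
D(L) = -2 (D(L) = 1*(-2) = -2)
D(-6)*(404 - 1*177) = -2*(404 - 1*177) = -2*(404 - 177) = -2*227 = -454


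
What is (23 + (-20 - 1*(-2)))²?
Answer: 25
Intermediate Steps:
(23 + (-20 - 1*(-2)))² = (23 + (-20 + 2))² = (23 - 18)² = 5² = 25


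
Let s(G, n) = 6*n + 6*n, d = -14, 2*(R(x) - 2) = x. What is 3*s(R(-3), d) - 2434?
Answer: -2938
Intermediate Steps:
R(x) = 2 + x/2
s(G, n) = 12*n
3*s(R(-3), d) - 2434 = 3*(12*(-14)) - 2434 = 3*(-168) - 2434 = -504 - 2434 = -2938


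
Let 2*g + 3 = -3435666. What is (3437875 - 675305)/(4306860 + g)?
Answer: 5525140/5178051 ≈ 1.0670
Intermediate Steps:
g = -3435669/2 (g = -3/2 + (1/2)*(-3435666) = -3/2 - 1717833 = -3435669/2 ≈ -1.7178e+6)
(3437875 - 675305)/(4306860 + g) = (3437875 - 675305)/(4306860 - 3435669/2) = 2762570/(5178051/2) = 2762570*(2/5178051) = 5525140/5178051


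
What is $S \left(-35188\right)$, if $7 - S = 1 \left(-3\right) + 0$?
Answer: $-351880$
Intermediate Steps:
$S = 10$ ($S = 7 - \left(1 \left(-3\right) + 0\right) = 7 - \left(-3 + 0\right) = 7 - -3 = 7 + 3 = 10$)
$S \left(-35188\right) = 10 \left(-35188\right) = -351880$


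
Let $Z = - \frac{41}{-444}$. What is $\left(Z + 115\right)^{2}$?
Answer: $\frac{2611312201}{197136} \approx 13246.0$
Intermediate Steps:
$Z = \frac{41}{444}$ ($Z = \left(-41\right) \left(- \frac{1}{444}\right) = \frac{41}{444} \approx 0.092342$)
$\left(Z + 115\right)^{2} = \left(\frac{41}{444} + 115\right)^{2} = \left(\frac{51101}{444}\right)^{2} = \frac{2611312201}{197136}$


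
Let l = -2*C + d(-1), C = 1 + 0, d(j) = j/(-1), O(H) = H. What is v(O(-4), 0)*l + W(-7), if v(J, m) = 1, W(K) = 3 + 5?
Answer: 7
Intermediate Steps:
W(K) = 8
d(j) = -j (d(j) = j*(-1) = -j)
C = 1
l = -1 (l = -2*1 - 1*(-1) = -2 + 1 = -1)
v(O(-4), 0)*l + W(-7) = 1*(-1) + 8 = -1 + 8 = 7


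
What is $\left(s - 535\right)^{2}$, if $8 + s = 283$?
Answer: $67600$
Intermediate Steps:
$s = 275$ ($s = -8 + 283 = 275$)
$\left(s - 535\right)^{2} = \left(275 - 535\right)^{2} = \left(-260\right)^{2} = 67600$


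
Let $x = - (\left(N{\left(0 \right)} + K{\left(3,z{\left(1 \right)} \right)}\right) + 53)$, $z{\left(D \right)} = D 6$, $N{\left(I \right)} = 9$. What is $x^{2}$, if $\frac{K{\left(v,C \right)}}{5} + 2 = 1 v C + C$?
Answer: $29584$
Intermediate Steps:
$z{\left(D \right)} = 6 D$
$K{\left(v,C \right)} = -10 + 5 C + 5 C v$ ($K{\left(v,C \right)} = -10 + 5 \left(1 v C + C\right) = -10 + 5 \left(v C + C\right) = -10 + 5 \left(C v + C\right) = -10 + 5 \left(C + C v\right) = -10 + \left(5 C + 5 C v\right) = -10 + 5 C + 5 C v$)
$x = -172$ ($x = - (\left(9 + \left(-10 + 5 \cdot 6 \cdot 1 + 5 \cdot 6 \cdot 1 \cdot 3\right)\right) + 53) = - (\left(9 + \left(-10 + 5 \cdot 6 + 5 \cdot 6 \cdot 3\right)\right) + 53) = - (\left(9 + \left(-10 + 30 + 90\right)\right) + 53) = - (\left(9 + 110\right) + 53) = - (119 + 53) = \left(-1\right) 172 = -172$)
$x^{2} = \left(-172\right)^{2} = 29584$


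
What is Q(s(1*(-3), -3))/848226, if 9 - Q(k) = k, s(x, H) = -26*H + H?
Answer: -11/141371 ≈ -7.7809e-5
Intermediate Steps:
s(x, H) = -25*H
Q(k) = 9 - k
Q(s(1*(-3), -3))/848226 = (9 - (-25)*(-3))/848226 = (9 - 1*75)*(1/848226) = (9 - 75)*(1/848226) = -66*1/848226 = -11/141371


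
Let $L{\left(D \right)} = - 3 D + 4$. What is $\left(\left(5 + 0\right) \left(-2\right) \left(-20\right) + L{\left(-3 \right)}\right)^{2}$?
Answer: $45369$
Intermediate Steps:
$L{\left(D \right)} = 4 - 3 D$
$\left(\left(5 + 0\right) \left(-2\right) \left(-20\right) + L{\left(-3 \right)}\right)^{2} = \left(\left(5 + 0\right) \left(-2\right) \left(-20\right) + \left(4 - -9\right)\right)^{2} = \left(5 \left(-2\right) \left(-20\right) + \left(4 + 9\right)\right)^{2} = \left(\left(-10\right) \left(-20\right) + 13\right)^{2} = \left(200 + 13\right)^{2} = 213^{2} = 45369$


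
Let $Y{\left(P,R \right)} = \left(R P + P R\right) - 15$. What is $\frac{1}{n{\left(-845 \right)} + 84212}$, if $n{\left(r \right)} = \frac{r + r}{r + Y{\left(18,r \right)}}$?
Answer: $\frac{3128}{263415305} \approx 1.1875 \cdot 10^{-5}$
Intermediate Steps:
$Y{\left(P,R \right)} = -15 + 2 P R$ ($Y{\left(P,R \right)} = \left(P R + P R\right) - 15 = 2 P R - 15 = -15 + 2 P R$)
$n{\left(r \right)} = \frac{2 r}{-15 + 37 r}$ ($n{\left(r \right)} = \frac{r + r}{r + \left(-15 + 2 \cdot 18 r\right)} = \frac{2 r}{r + \left(-15 + 36 r\right)} = \frac{2 r}{-15 + 37 r}$)
$\frac{1}{n{\left(-845 \right)} + 84212} = \frac{1}{2 \left(-845\right) \frac{1}{-15 + 37 \left(-845\right)} + 84212} = \frac{1}{2 \left(-845\right) \frac{1}{-15 - 31265} + 84212} = \frac{1}{2 \left(-845\right) \frac{1}{-31280} + 84212} = \frac{1}{2 \left(-845\right) \left(- \frac{1}{31280}\right) + 84212} = \frac{1}{\frac{169}{3128} + 84212} = \frac{1}{\frac{263415305}{3128}} = \frac{3128}{263415305}$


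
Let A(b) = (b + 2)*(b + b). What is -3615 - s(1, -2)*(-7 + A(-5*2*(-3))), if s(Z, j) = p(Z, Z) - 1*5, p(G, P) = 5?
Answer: -3615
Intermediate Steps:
A(b) = 2*b*(2 + b) (A(b) = (2 + b)*(2*b) = 2*b*(2 + b))
s(Z, j) = 0 (s(Z, j) = 5 - 1*5 = 5 - 5 = 0)
-3615 - s(1, -2)*(-7 + A(-5*2*(-3))) = -3615 - 0*(-7 + 2*(-5*2*(-3))*(2 - 5*2*(-3))) = -3615 - 0*(-7 + 2*(-10*(-3))*(2 - 10*(-3))) = -3615 - 0*(-7 + 2*30*(2 + 30)) = -3615 - 0*(-7 + 2*30*32) = -3615 - 0*(-7 + 1920) = -3615 - 0*1913 = -3615 - 1*0 = -3615 + 0 = -3615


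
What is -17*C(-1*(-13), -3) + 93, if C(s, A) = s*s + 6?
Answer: -2882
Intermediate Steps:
C(s, A) = 6 + s**2 (C(s, A) = s**2 + 6 = 6 + s**2)
-17*C(-1*(-13), -3) + 93 = -17*(6 + (-1*(-13))**2) + 93 = -17*(6 + 13**2) + 93 = -17*(6 + 169) + 93 = -17*175 + 93 = -2975 + 93 = -2882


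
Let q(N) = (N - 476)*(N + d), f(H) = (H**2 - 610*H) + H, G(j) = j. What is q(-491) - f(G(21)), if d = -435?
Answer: 907790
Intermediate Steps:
f(H) = H**2 - 609*H
q(N) = (-476 + N)*(-435 + N) (q(N) = (N - 476)*(N - 435) = (-476 + N)*(-435 + N))
q(-491) - f(G(21)) = (207060 + (-491)**2 - 911*(-491)) - 21*(-609 + 21) = (207060 + 241081 + 447301) - 21*(-588) = 895442 - 1*(-12348) = 895442 + 12348 = 907790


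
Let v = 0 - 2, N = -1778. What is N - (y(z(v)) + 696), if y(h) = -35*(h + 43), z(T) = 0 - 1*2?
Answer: -1039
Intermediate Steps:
v = -2
z(T) = -2 (z(T) = 0 - 2 = -2)
y(h) = -1505 - 35*h (y(h) = -35*(43 + h) = -1505 - 35*h)
N - (y(z(v)) + 696) = -1778 - ((-1505 - 35*(-2)) + 696) = -1778 - ((-1505 + 70) + 696) = -1778 - (-1435 + 696) = -1778 - 1*(-739) = -1778 + 739 = -1039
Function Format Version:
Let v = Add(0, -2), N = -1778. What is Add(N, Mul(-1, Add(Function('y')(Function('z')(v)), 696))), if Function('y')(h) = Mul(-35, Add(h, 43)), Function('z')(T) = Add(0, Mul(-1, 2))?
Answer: -1039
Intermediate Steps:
v = -2
Function('z')(T) = -2 (Function('z')(T) = Add(0, -2) = -2)
Function('y')(h) = Add(-1505, Mul(-35, h)) (Function('y')(h) = Mul(-35, Add(43, h)) = Add(-1505, Mul(-35, h)))
Add(N, Mul(-1, Add(Function('y')(Function('z')(v)), 696))) = Add(-1778, Mul(-1, Add(Add(-1505, Mul(-35, -2)), 696))) = Add(-1778, Mul(-1, Add(Add(-1505, 70), 696))) = Add(-1778, Mul(-1, Add(-1435, 696))) = Add(-1778, Mul(-1, -739)) = Add(-1778, 739) = -1039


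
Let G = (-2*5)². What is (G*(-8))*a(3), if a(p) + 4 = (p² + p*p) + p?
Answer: -13600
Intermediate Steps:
a(p) = -4 + p + 2*p² (a(p) = -4 + ((p² + p*p) + p) = -4 + ((p² + p²) + p) = -4 + (2*p² + p) = -4 + (p + 2*p²) = -4 + p + 2*p²)
G = 100 (G = (-10)² = 100)
(G*(-8))*a(3) = (100*(-8))*(-4 + 3 + 2*3²) = -800*(-4 + 3 + 2*9) = -800*(-4 + 3 + 18) = -800*17 = -13600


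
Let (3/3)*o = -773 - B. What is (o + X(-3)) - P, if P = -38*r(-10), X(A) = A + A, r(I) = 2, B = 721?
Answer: -1424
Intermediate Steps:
X(A) = 2*A
P = -76 (P = -38*2 = -76)
o = -1494 (o = -773 - 1*721 = -773 - 721 = -1494)
(o + X(-3)) - P = (-1494 + 2*(-3)) - 1*(-76) = (-1494 - 6) + 76 = -1500 + 76 = -1424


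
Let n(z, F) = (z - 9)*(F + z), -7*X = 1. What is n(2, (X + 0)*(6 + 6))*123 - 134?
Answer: -380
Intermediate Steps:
X = -1/7 (X = -1/7*1 = -1/7 ≈ -0.14286)
n(z, F) = (-9 + z)*(F + z)
n(2, (X + 0)*(6 + 6))*123 - 134 = (2**2 - 9*(-1/7 + 0)*(6 + 6) - 9*2 + ((-1/7 + 0)*(6 + 6))*2)*123 - 134 = (4 - (-9)*12/7 - 18 - 1/7*12*2)*123 - 134 = (4 - 9*(-12/7) - 18 - 12/7*2)*123 - 134 = (4 + 108/7 - 18 - 24/7)*123 - 134 = -2*123 - 134 = -246 - 134 = -380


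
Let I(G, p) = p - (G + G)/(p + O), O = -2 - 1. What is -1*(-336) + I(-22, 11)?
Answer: 705/2 ≈ 352.50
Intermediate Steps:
O = -3
I(G, p) = p - 2*G/(-3 + p) (I(G, p) = p - (G + G)/(p - 3) = p - 2*G/(-3 + p))
-1*(-336) + I(-22, 11) = -1*(-336) + (11**2 - 3*11 - 2*(-22))/(-3 + 11) = 336 + (121 - 33 + 44)/8 = 336 + (1/8)*132 = 336 + 33/2 = 705/2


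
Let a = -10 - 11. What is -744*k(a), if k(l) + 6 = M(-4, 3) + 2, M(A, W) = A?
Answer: 5952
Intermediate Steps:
a = -21
k(l) = -8 (k(l) = -6 + (-4 + 2) = -6 - 2 = -8)
-744*k(a) = -744*(-8) = 5952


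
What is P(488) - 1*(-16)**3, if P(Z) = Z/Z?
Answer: 4097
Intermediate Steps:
P(Z) = 1
P(488) - 1*(-16)**3 = 1 - 1*(-16)**3 = 1 - 1*(-4096) = 1 + 4096 = 4097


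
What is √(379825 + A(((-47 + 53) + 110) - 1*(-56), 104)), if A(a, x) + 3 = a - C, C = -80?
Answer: √380074 ≈ 616.50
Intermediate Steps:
A(a, x) = 77 + a (A(a, x) = -3 + (a - 1*(-80)) = -3 + (a + 80) = -3 + (80 + a) = 77 + a)
√(379825 + A(((-47 + 53) + 110) - 1*(-56), 104)) = √(379825 + (77 + (((-47 + 53) + 110) - 1*(-56)))) = √(379825 + (77 + ((6 + 110) + 56))) = √(379825 + (77 + (116 + 56))) = √(379825 + (77 + 172)) = √(379825 + 249) = √380074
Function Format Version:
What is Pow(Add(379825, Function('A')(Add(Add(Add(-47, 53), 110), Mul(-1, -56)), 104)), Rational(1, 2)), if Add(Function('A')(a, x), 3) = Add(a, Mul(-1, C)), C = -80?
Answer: Pow(380074, Rational(1, 2)) ≈ 616.50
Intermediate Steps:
Function('A')(a, x) = Add(77, a) (Function('A')(a, x) = Add(-3, Add(a, Mul(-1, -80))) = Add(-3, Add(a, 80)) = Add(-3, Add(80, a)) = Add(77, a))
Pow(Add(379825, Function('A')(Add(Add(Add(-47, 53), 110), Mul(-1, -56)), 104)), Rational(1, 2)) = Pow(Add(379825, Add(77, Add(Add(Add(-47, 53), 110), Mul(-1, -56)))), Rational(1, 2)) = Pow(Add(379825, Add(77, Add(Add(6, 110), 56))), Rational(1, 2)) = Pow(Add(379825, Add(77, Add(116, 56))), Rational(1, 2)) = Pow(Add(379825, Add(77, 172)), Rational(1, 2)) = Pow(Add(379825, 249), Rational(1, 2)) = Pow(380074, Rational(1, 2))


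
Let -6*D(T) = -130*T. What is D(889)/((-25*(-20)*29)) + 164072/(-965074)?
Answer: 4862966909/4198071900 ≈ 1.1584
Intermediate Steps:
D(T) = 65*T/3 (D(T) = -(-65)*T/3 = 65*T/3)
D(889)/((-25*(-20)*29)) + 164072/(-965074) = ((65/3)*889)/((-25*(-20)*29)) + 164072/(-965074) = 57785/(3*((500*29))) + 164072*(-1/965074) = (57785/3)/14500 - 82036/482537 = (57785/3)*(1/14500) - 82036/482537 = 11557/8700 - 82036/482537 = 4862966909/4198071900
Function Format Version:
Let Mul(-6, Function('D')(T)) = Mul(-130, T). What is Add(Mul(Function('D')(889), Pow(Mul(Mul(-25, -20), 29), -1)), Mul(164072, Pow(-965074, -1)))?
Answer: Rational(4862966909, 4198071900) ≈ 1.1584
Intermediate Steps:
Function('D')(T) = Mul(Rational(65, 3), T) (Function('D')(T) = Mul(Rational(-1, 6), Mul(-130, T)) = Mul(Rational(65, 3), T))
Add(Mul(Function('D')(889), Pow(Mul(Mul(-25, -20), 29), -1)), Mul(164072, Pow(-965074, -1))) = Add(Mul(Mul(Rational(65, 3), 889), Pow(Mul(Mul(-25, -20), 29), -1)), Mul(164072, Pow(-965074, -1))) = Add(Mul(Rational(57785, 3), Pow(Mul(500, 29), -1)), Mul(164072, Rational(-1, 965074))) = Add(Mul(Rational(57785, 3), Pow(14500, -1)), Rational(-82036, 482537)) = Add(Mul(Rational(57785, 3), Rational(1, 14500)), Rational(-82036, 482537)) = Add(Rational(11557, 8700), Rational(-82036, 482537)) = Rational(4862966909, 4198071900)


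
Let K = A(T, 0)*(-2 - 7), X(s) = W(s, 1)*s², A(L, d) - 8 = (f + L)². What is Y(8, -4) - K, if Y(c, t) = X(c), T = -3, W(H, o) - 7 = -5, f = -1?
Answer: 344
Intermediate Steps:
W(H, o) = 2 (W(H, o) = 7 - 5 = 2)
A(L, d) = 8 + (-1 + L)²
X(s) = 2*s²
Y(c, t) = 2*c²
K = -216 (K = (8 + (-1 - 3)²)*(-2 - 7) = (8 + (-4)²)*(-9) = (8 + 16)*(-9) = 24*(-9) = -216)
Y(8, -4) - K = 2*8² - 1*(-216) = 2*64 + 216 = 128 + 216 = 344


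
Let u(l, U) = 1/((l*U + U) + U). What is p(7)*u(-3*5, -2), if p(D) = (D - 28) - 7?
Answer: -14/13 ≈ -1.0769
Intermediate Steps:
u(l, U) = 1/(2*U + U*l) (u(l, U) = 1/((U*l + U) + U) = 1/((U + U*l) + U) = 1/(2*U + U*l))
p(D) = -35 + D (p(D) = (-28 + D) - 7 = -35 + D)
p(7)*u(-3*5, -2) = (-35 + 7)*(1/((-2)*(2 - 3*5))) = -(-14)/(2 - 15) = -(-14)/(-13) = -(-14)*(-1)/13 = -28*1/26 = -14/13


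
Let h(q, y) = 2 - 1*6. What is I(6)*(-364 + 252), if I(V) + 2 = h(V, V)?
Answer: 672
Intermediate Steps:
h(q, y) = -4 (h(q, y) = 2 - 6 = -4)
I(V) = -6 (I(V) = -2 - 4 = -6)
I(6)*(-364 + 252) = -6*(-364 + 252) = -6*(-112) = 672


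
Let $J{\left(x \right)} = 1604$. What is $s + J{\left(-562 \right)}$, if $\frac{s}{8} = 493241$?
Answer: $3947532$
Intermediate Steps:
$s = 3945928$ ($s = 8 \cdot 493241 = 3945928$)
$s + J{\left(-562 \right)} = 3945928 + 1604 = 3947532$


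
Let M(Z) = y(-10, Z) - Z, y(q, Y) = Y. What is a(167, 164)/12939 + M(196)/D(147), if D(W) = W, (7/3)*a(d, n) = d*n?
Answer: 27388/30191 ≈ 0.90716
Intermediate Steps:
a(d, n) = 3*d*n/7 (a(d, n) = 3*(d*n)/7 = 3*d*n/7)
M(Z) = 0 (M(Z) = Z - Z = 0)
a(167, 164)/12939 + M(196)/D(147) = ((3/7)*167*164)/12939 + 0/147 = (82164/7)*(1/12939) + 0*(1/147) = 27388/30191 + 0 = 27388/30191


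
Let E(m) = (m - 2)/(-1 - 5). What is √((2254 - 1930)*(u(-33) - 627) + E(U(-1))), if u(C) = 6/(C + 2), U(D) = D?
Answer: I*√781140046/62 ≈ 450.79*I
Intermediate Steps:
E(m) = ⅓ - m/6 (E(m) = (-2 + m)/(-6) = (-2 + m)*(-⅙) = ⅓ - m/6)
u(C) = 6/(2 + C)
√((2254 - 1930)*(u(-33) - 627) + E(U(-1))) = √((2254 - 1930)*(6/(2 - 33) - 627) + (⅓ - ⅙*(-1))) = √(324*(6/(-31) - 627) + (⅓ + ⅙)) = √(324*(6*(-1/31) - 627) + ½) = √(324*(-6/31 - 627) + ½) = √(324*(-19443/31) + ½) = √(-6299532/31 + ½) = √(-12599033/62) = I*√781140046/62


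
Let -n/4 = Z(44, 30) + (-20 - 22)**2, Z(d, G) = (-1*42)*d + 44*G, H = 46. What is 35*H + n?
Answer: -3334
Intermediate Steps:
Z(d, G) = -42*d + 44*G
n = -4944 (n = -4*((-42*44 + 44*30) + (-20 - 22)**2) = -4*((-1848 + 1320) + (-42)**2) = -4*(-528 + 1764) = -4*1236 = -4944)
35*H + n = 35*46 - 4944 = 1610 - 4944 = -3334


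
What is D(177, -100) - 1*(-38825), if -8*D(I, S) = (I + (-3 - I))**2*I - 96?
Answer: 309103/8 ≈ 38638.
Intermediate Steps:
D(I, S) = 12 - 9*I/8 (D(I, S) = -((I + (-3 - I))**2*I - 96)/8 = -((-3)**2*I - 96)/8 = -(9*I - 96)/8 = -(-96 + 9*I)/8 = 12 - 9*I/8)
D(177, -100) - 1*(-38825) = (12 - 9/8*177) - 1*(-38825) = (12 - 1593/8) + 38825 = -1497/8 + 38825 = 309103/8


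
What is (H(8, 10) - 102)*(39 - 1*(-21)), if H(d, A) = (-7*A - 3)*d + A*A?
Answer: -35160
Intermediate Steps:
H(d, A) = A² + d*(-3 - 7*A) (H(d, A) = (-3 - 7*A)*d + A² = d*(-3 - 7*A) + A² = A² + d*(-3 - 7*A))
(H(8, 10) - 102)*(39 - 1*(-21)) = ((10² - 3*8 - 7*10*8) - 102)*(39 - 1*(-21)) = ((100 - 24 - 560) - 102)*(39 + 21) = (-484 - 102)*60 = -586*60 = -35160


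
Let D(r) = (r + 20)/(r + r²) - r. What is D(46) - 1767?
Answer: -1959820/1081 ≈ -1813.0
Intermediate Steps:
D(r) = -r + (20 + r)/(r + r²) (D(r) = (20 + r)/(r + r²) - r = -r + (20 + r)/(r + r²))
D(46) - 1767 = (20 + 46 - 1*46² - 1*46³)/(46*(1 + 46)) - 1767 = (1/46)*(20 + 46 - 1*2116 - 1*97336)/47 - 1767 = (1/46)*(1/47)*(20 + 46 - 2116 - 97336) - 1767 = (1/46)*(1/47)*(-99386) - 1767 = -49693/1081 - 1767 = -1959820/1081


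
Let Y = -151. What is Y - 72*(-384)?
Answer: 27497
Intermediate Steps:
Y - 72*(-384) = -151 - 72*(-384) = -151 + 27648 = 27497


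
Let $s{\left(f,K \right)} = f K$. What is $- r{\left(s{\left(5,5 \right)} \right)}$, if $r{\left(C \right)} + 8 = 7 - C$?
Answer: $26$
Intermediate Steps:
$s{\left(f,K \right)} = K f$
$r{\left(C \right)} = -1 - C$ ($r{\left(C \right)} = -8 - \left(-7 + C\right) = -1 - C$)
$- r{\left(s{\left(5,5 \right)} \right)} = - (-1 - 5 \cdot 5) = - (-1 - 25) = \left(-1\right) \left(-26\right) = 26$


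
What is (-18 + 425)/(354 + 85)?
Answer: 407/439 ≈ 0.92711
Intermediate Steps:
(-18 + 425)/(354 + 85) = 407/439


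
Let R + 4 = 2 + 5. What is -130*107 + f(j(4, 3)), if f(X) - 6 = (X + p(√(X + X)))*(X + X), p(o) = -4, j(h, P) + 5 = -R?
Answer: -13712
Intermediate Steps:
R = 3 (R = -4 + (2 + 5) = -4 + 7 = 3)
j(h, P) = -8 (j(h, P) = -5 - 1*3 = -5 - 3 = -8)
f(X) = 6 + 2*X*(-4 + X) (f(X) = 6 + (X - 4)*(X + X) = 6 + (-4 + X)*(2*X) = 6 + 2*X*(-4 + X))
-130*107 + f(j(4, 3)) = -130*107 + (6 - 8*(-8) + 2*(-8)²) = -13910 + (6 + 64 + 2*64) = -13910 + (6 + 64 + 128) = -13910 + 198 = -13712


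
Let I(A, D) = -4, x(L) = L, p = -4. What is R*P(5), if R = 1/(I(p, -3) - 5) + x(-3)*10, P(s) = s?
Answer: -1355/9 ≈ -150.56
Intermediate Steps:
R = -271/9 (R = 1/(-4 - 5) - 3*10 = 1/(-9) - 30 = -⅑ - 30 = -271/9 ≈ -30.111)
R*P(5) = -271/9*5 = -1355/9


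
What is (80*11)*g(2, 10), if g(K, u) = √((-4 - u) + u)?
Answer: 1760*I ≈ 1760.0*I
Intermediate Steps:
g(K, u) = 2*I (g(K, u) = √(-4) = 2*I)
(80*11)*g(2, 10) = (80*11)*(2*I) = 880*(2*I) = 1760*I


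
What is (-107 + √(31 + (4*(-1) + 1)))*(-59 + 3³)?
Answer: 3424 - 64*√7 ≈ 3254.7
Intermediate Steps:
(-107 + √(31 + (4*(-1) + 1)))*(-59 + 3³) = (-107 + √(31 + (-4 + 1)))*(-59 + 27) = (-107 + √(31 - 3))*(-32) = (-107 + √28)*(-32) = (-107 + 2*√7)*(-32) = 3424 - 64*√7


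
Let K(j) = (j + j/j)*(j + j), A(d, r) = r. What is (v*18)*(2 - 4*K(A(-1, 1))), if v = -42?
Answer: 10584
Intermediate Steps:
K(j) = 2*j*(1 + j) (K(j) = (j + 1)*(2*j) = (1 + j)*(2*j) = 2*j*(1 + j))
(v*18)*(2 - 4*K(A(-1, 1))) = (-42*18)*(2 - 8*(1 + 1)) = -756*(2 - 8*2) = -756*(2 - 4*4) = -756*(2 - 16) = -756*(-14) = 10584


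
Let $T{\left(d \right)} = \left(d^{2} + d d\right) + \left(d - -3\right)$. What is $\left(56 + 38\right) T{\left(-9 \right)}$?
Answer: $14664$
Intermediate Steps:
$T{\left(d \right)} = 3 + d + 2 d^{2}$ ($T{\left(d \right)} = \left(d^{2} + d^{2}\right) + \left(d + 3\right) = 2 d^{2} + \left(3 + d\right) = 3 + d + 2 d^{2}$)
$\left(56 + 38\right) T{\left(-9 \right)} = \left(56 + 38\right) \left(3 - 9 + 2 \left(-9\right)^{2}\right) = 94 \left(3 - 9 + 2 \cdot 81\right) = 94 \left(3 - 9 + 162\right) = 94 \cdot 156 = 14664$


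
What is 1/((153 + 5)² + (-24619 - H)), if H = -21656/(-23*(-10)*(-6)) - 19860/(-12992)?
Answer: 1120560/367295603 ≈ 0.0030508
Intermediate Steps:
H = 19297597/1120560 (H = -21656/(230*(-6)) - 19860*(-1/12992) = -21656/(-1380) + 4965/3248 = -21656*(-1/1380) + 4965/3248 = 5414/345 + 4965/3248 = 19297597/1120560 ≈ 17.221)
1/((153 + 5)² + (-24619 - H)) = 1/((153 + 5)² + (-24619 - 1*19297597/1120560)) = 1/(158² + (-24619 - 19297597/1120560)) = 1/(24964 - 27606364237/1120560) = 1/(367295603/1120560) = 1120560/367295603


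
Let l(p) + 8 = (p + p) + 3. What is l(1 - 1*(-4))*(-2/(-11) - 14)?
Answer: -760/11 ≈ -69.091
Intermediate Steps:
l(p) = -5 + 2*p (l(p) = -8 + ((p + p) + 3) = -8 + (2*p + 3) = -8 + (3 + 2*p) = -5 + 2*p)
l(1 - 1*(-4))*(-2/(-11) - 14) = (-5 + 2*(1 - 1*(-4)))*(-2/(-11) - 14) = (-5 + 2*(1 + 4))*(-2*(-1/11) - 14) = (-5 + 2*5)*(2/11 - 14) = (-5 + 10)*(-152/11) = 5*(-152/11) = -760/11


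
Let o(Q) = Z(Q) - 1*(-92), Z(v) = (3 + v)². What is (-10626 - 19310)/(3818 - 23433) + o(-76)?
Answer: 106362851/19615 ≈ 5422.5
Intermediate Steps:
o(Q) = 92 + (3 + Q)² (o(Q) = (3 + Q)² - 1*(-92) = (3 + Q)² + 92 = 92 + (3 + Q)²)
(-10626 - 19310)/(3818 - 23433) + o(-76) = (-10626 - 19310)/(3818 - 23433) + (92 + (3 - 76)²) = -29936/(-19615) + (92 + (-73)²) = -29936*(-1/19615) + (92 + 5329) = 29936/19615 + 5421 = 106362851/19615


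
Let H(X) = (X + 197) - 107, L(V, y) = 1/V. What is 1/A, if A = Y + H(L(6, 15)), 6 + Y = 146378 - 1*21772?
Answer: 6/748141 ≈ 8.0199e-6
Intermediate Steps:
H(X) = 90 + X (H(X) = (197 + X) - 107 = 90 + X)
Y = 124600 (Y = -6 + (146378 - 1*21772) = -6 + (146378 - 21772) = -6 + 124606 = 124600)
A = 748141/6 (A = 124600 + (90 + 1/6) = 124600 + (90 + ⅙) = 124600 + 541/6 = 748141/6 ≈ 1.2469e+5)
1/A = 1/(748141/6) = 6/748141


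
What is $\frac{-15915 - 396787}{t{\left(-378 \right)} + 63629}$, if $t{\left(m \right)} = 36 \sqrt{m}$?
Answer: $- \frac{26259815558}{4049139529} + \frac{44571816 i \sqrt{42}}{4049139529} \approx -6.4853 + 0.071338 i$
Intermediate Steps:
$\frac{-15915 - 396787}{t{\left(-378 \right)} + 63629} = \frac{-15915 - 396787}{36 \sqrt{-378} + 63629} = - \frac{412702}{36 \cdot 3 i \sqrt{42} + 63629} = - \frac{412702}{108 i \sqrt{42} + 63629} = - \frac{412702}{63629 + 108 i \sqrt{42}}$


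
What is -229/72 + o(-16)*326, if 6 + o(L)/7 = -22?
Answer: -4600741/72 ≈ -63899.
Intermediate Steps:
o(L) = -196 (o(L) = -42 + 7*(-22) = -42 - 154 = -196)
-229/72 + o(-16)*326 = -229/72 - 196*326 = -229*1/72 - 63896 = -229/72 - 63896 = -4600741/72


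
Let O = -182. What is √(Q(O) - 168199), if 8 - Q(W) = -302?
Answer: I*√167889 ≈ 409.74*I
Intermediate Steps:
Q(W) = 310 (Q(W) = 8 - 1*(-302) = 8 + 302 = 310)
√(Q(O) - 168199) = √(310 - 168199) = √(-167889) = I*√167889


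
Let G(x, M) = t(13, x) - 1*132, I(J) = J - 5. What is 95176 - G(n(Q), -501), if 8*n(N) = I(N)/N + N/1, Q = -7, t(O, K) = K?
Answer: 5337285/56 ≈ 95309.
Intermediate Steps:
I(J) = -5 + J
n(N) = N/8 + (-5 + N)/(8*N) (n(N) = ((-5 + N)/N + N/1)/8 = ((-5 + N)/N + N*1)/8 = ((-5 + N)/N + N)/8 = (N + (-5 + N)/N)/8 = N/8 + (-5 + N)/(8*N))
G(x, M) = -132 + x (G(x, M) = x - 1*132 = x - 132 = -132 + x)
95176 - G(n(Q), -501) = 95176 - (-132 + (⅛)*(-5 - 7 + (-7)²)/(-7)) = 95176 - (-132 + (⅛)*(-⅐)*(-5 - 7 + 49)) = 95176 - (-132 + (⅛)*(-⅐)*37) = 95176 - (-132 - 37/56) = 95176 - 1*(-7429/56) = 95176 + 7429/56 = 5337285/56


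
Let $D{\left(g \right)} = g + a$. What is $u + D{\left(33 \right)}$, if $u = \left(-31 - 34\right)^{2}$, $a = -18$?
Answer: $4240$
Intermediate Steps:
$D{\left(g \right)} = -18 + g$ ($D{\left(g \right)} = g - 18 = -18 + g$)
$u = 4225$ ($u = \left(-65\right)^{2} = 4225$)
$u + D{\left(33 \right)} = 4225 + \left(-18 + 33\right) = 4225 + 15 = 4240$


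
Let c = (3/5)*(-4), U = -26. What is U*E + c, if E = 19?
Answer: -2482/5 ≈ -496.40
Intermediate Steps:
c = -12/5 (c = (3*(⅕))*(-4) = (⅗)*(-4) = -12/5 ≈ -2.4000)
U*E + c = -26*19 - 12/5 = -494 - 12/5 = -2482/5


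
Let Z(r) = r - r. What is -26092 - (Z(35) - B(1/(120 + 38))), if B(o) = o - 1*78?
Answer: -4134859/158 ≈ -26170.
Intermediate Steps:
Z(r) = 0
B(o) = -78 + o (B(o) = o - 78 = -78 + o)
-26092 - (Z(35) - B(1/(120 + 38))) = -26092 - (0 - (-78 + 1/(120 + 38))) = -26092 - (0 - (-78 + 1/158)) = -26092 - (0 - 1*(-12323/158)) = -26092 - (0 + 12323/158) = -26092 - 1*12323/158 = -26092 - 12323/158 = -4134859/158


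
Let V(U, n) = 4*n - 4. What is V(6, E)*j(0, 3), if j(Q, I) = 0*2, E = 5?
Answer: 0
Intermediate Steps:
j(Q, I) = 0
V(U, n) = -4 + 4*n
V(6, E)*j(0, 3) = (-4 + 4*5)*0 = (-4 + 20)*0 = 16*0 = 0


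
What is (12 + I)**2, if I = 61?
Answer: 5329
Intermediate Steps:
(12 + I)**2 = (12 + 61)**2 = 73**2 = 5329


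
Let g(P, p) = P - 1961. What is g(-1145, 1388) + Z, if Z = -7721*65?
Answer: -504971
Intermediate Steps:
Z = -501865
g(P, p) = -1961 + P
g(-1145, 1388) + Z = (-1961 - 1145) - 501865 = -3106 - 501865 = -504971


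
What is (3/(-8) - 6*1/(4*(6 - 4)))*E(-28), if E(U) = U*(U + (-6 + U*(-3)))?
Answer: 1575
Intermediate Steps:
E(U) = U*(-6 - 2*U) (E(U) = U*(U + (-6 - 3*U)) = U*(-6 - 2*U))
(3/(-8) - 6*1/(4*(6 - 4)))*E(-28) = (3/(-8) - 6*1/(4*(6 - 4)))*(-2*(-28)*(3 - 28)) = (3*(-1/8) - 6/(2*4))*(-2*(-28)*(-25)) = (-3/8 - 6/8)*(-1400) = (-3/8 - 6*1/8)*(-1400) = (-3/8 - 3/4)*(-1400) = -9/8*(-1400) = 1575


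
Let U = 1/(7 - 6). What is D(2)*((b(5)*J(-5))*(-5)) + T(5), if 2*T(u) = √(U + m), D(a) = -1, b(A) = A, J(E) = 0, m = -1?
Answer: 0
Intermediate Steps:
U = 1 (U = 1/1 = 1)
T(u) = 0 (T(u) = √(1 - 1)/2 = √0/2 = (½)*0 = 0)
D(2)*((b(5)*J(-5))*(-5)) + T(5) = -5*0*(-5) + 0 = -0*(-5) + 0 = -1*0 + 0 = 0 + 0 = 0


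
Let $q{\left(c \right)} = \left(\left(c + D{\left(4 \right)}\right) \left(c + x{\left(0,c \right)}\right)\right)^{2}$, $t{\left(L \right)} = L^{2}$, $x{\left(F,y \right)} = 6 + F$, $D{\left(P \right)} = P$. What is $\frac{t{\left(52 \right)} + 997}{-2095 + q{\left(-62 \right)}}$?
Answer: $\frac{3701}{10547409} \approx 0.00035089$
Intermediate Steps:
$q{\left(c \right)} = \left(4 + c\right)^{2} \left(6 + c\right)^{2}$ ($q{\left(c \right)} = \left(\left(c + 4\right) \left(c + \left(6 + 0\right)\right)\right)^{2} = \left(\left(4 + c\right) \left(c + 6\right)\right)^{2} = \left(\left(4 + c\right) \left(6 + c\right)\right)^{2} = \left(4 + c\right)^{2} \left(6 + c\right)^{2}$)
$\frac{t{\left(52 \right)} + 997}{-2095 + q{\left(-62 \right)}} = \frac{52^{2} + 997}{-2095 + \left(4 - 62\right)^{2} \left(6 - 62\right)^{2}} = \frac{2704 + 997}{-2095 + \left(-58\right)^{2} \left(-56\right)^{2}} = \frac{3701}{-2095 + 3364 \cdot 3136} = \frac{3701}{-2095 + 10549504} = \frac{3701}{10547409}$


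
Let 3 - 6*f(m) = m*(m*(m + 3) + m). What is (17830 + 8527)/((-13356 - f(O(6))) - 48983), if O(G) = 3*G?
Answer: -52714/122303 ≈ -0.43101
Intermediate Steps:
f(m) = 1/2 - m*(m + m*(3 + m))/6 (f(m) = 1/2 - m*(m*(m + 3) + m)/6 = 1/2 - m*(m*(3 + m) + m)/6 = 1/2 - m*(m + m*(3 + m))/6)
(17830 + 8527)/((-13356 - f(O(6))) - 48983) = (17830 + 8527)/((-13356 - (1/2 - 2*(3*6)**2/3 - (3*6)**3/6)) - 48983) = 26357/((-13356 - (1/2 - 2/3*18**2 - 1/6*18**3)) - 48983) = 26357/((-13356 - (1/2 - 2/3*324 - 1/6*5832)) - 48983) = 26357/((-13356 - (1/2 - 216 - 972)) - 48983) = 26357/((-13356 - 1*(-2375/2)) - 48983) = 26357/((-13356 + 2375/2) - 48983) = 26357/(-24337/2 - 48983) = 26357/(-122303/2) = 26357*(-2/122303) = -52714/122303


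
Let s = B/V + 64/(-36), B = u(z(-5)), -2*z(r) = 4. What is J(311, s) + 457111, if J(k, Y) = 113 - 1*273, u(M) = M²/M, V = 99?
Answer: 456951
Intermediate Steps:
z(r) = -2 (z(r) = -½*4 = -2)
u(M) = M
B = -2
s = -178/99 (s = -2/99 + 64/(-36) = -2*1/99 + 64*(-1/36) = -2/99 - 16/9 = -178/99 ≈ -1.7980)
J(k, Y) = -160 (J(k, Y) = 113 - 273 = -160)
J(311, s) + 457111 = -160 + 457111 = 456951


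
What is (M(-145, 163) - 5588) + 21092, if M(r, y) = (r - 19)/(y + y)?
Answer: 2527070/163 ≈ 15504.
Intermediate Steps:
M(r, y) = (-19 + r)/(2*y) (M(r, y) = (-19 + r)/((2*y)) = (-19 + r)*(1/(2*y)) = (-19 + r)/(2*y))
(M(-145, 163) - 5588) + 21092 = ((1/2)*(-19 - 145)/163 - 5588) + 21092 = ((1/2)*(1/163)*(-164) - 5588) + 21092 = (-82/163 - 5588) + 21092 = -910926/163 + 21092 = 2527070/163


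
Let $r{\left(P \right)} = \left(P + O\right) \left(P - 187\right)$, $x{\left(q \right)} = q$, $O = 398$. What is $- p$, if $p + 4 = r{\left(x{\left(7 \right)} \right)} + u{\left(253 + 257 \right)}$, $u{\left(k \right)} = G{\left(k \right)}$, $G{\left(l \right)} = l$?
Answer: $72394$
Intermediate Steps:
$r{\left(P \right)} = \left(-187 + P\right) \left(398 + P\right)$ ($r{\left(P \right)} = \left(P + 398\right) \left(P - 187\right) = \left(398 + P\right) \left(-187 + P\right) = \left(-187 + P\right) \left(398 + P\right)$)
$u{\left(k \right)} = k$
$p = -72394$ ($p = -4 + \left(\left(-74426 + 7^{2} + 211 \cdot 7\right) + \left(253 + 257\right)\right) = -4 + \left(\left(-74426 + 49 + 1477\right) + 510\right) = -4 + \left(-72900 + 510\right) = -4 - 72390 = -72394$)
$- p = \left(-1\right) \left(-72394\right) = 72394$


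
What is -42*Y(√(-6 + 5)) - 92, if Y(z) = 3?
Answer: -218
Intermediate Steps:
-42*Y(√(-6 + 5)) - 92 = -42*3 - 92 = -126 - 92 = -218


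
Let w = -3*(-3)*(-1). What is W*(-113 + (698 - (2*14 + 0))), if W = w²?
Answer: 45117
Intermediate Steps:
w = -9 (w = 9*(-1) = -9)
W = 81 (W = (-9)² = 81)
W*(-113 + (698 - (2*14 + 0))) = 81*(-113 + (698 - (2*14 + 0))) = 81*(-113 + (698 - (28 + 0))) = 81*(-113 + (698 - 1*28)) = 81*(-113 + (698 - 28)) = 81*(-113 + 670) = 81*557 = 45117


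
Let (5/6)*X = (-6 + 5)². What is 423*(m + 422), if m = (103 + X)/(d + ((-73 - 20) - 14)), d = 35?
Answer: 7115753/40 ≈ 1.7789e+5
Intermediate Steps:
X = 6/5 (X = 6*(-6 + 5)²/5 = (6/5)*(-1)² = (6/5)*1 = 6/5 ≈ 1.2000)
m = -521/360 (m = (103 + 6/5)/(35 + ((-73 - 20) - 14)) = 521/(5*(35 + (-93 - 14))) = 521/(5*(35 - 107)) = (521/5)/(-72) = (521/5)*(-1/72) = -521/360 ≈ -1.4472)
423*(m + 422) = 423*(-521/360 + 422) = 423*(151399/360) = 7115753/40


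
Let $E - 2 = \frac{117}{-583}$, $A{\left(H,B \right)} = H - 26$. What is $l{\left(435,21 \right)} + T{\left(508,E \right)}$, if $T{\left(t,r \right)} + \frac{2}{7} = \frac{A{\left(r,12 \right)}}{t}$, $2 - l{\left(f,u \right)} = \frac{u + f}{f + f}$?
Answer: $\frac{343445477}{300606460} \approx 1.1425$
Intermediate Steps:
$l{\left(f,u \right)} = 2 - \frac{f + u}{2 f}$ ($l{\left(f,u \right)} = 2 - \frac{u + f}{f + f} = 2 - \frac{f + u}{2 f}$)
$A{\left(H,B \right)} = -26 + H$
$E = \frac{1049}{583}$ ($E = 2 + \frac{117}{-583} = 2 + 117 \left(- \frac{1}{583}\right) = 2 - \frac{117}{583} = \frac{1049}{583} \approx 1.7993$)
$T{\left(t,r \right)} = - \frac{2}{7} + \frac{-26 + r}{t}$
$l{\left(435,21 \right)} + T{\left(508,E \right)} = \frac{\left(-1\right) 21 + 3 \cdot 435}{2 \cdot 435} + \frac{-26 + \frac{1049}{583} - \frac{1016}{7}}{508} = \frac{1}{2} \cdot \frac{1}{435} \left(-21 + 1305\right) + \frac{-26 + \frac{1049}{583} - \frac{1016}{7}}{508} = \frac{1}{2} \cdot \frac{1}{435} \cdot 1284 + \frac{1}{508} \left(- \frac{691091}{4081}\right) = \frac{214}{145} - \frac{691091}{2073148} = \frac{343445477}{300606460}$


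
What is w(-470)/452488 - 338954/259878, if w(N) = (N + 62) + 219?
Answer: -76710867247/58795838232 ≈ -1.3047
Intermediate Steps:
w(N) = 281 + N (w(N) = (62 + N) + 219 = 281 + N)
w(-470)/452488 - 338954/259878 = (281 - 470)/452488 - 338954/259878 = -189*1/452488 - 338954*1/259878 = -189/452488 - 169477/129939 = -76710867247/58795838232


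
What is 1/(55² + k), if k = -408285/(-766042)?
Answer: 766042/2317685335 ≈ 0.00033052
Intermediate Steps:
k = 408285/766042 (k = -408285*(-1/766042) = 408285/766042 ≈ 0.53298)
1/(55² + k) = 1/(55² + 408285/766042) = 1/(3025 + 408285/766042) = 1/(2317685335/766042) = 766042/2317685335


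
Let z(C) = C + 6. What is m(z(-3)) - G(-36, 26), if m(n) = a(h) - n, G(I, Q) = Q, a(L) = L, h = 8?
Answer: -21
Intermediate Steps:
z(C) = 6 + C
m(n) = 8 - n
m(z(-3)) - G(-36, 26) = (8 - (6 - 3)) - 1*26 = (8 - 1*3) - 26 = (8 - 3) - 26 = 5 - 26 = -21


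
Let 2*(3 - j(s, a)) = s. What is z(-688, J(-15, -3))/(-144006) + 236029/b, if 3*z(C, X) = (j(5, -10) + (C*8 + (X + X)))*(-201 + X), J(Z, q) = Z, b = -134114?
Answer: -14570369857/3218870114 ≈ -4.5266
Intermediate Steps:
j(s, a) = 3 - s/2
z(C, X) = (-201 + X)*(1/2 + 2*X + 8*C)/3 (z(C, X) = (((3 - 1/2*5) + (C*8 + (X + X)))*(-201 + X))/3 = (((3 - 5/2) + (8*C + 2*X))*(-201 + X))/3 = ((1/2 + (2*X + 8*C))*(-201 + X))/3 = ((1/2 + 2*X + 8*C)*(-201 + X))/3 = ((-201 + X)*(1/2 + 2*X + 8*C))/3 = (-201 + X)*(1/2 + 2*X + 8*C)/3)
z(-688, J(-15, -3))/(-144006) + 236029/b = (-67/2 - 536*(-688) - 803/6*(-15) + (2/3)*(-15)**2 + (8/3)*(-688)*(-15))/(-144006) + 236029/(-134114) = (-67/2 + 368768 + 4015/2 + (2/3)*225 + 27520)*(-1/144006) + 236029*(-1/134114) = (-67/2 + 368768 + 4015/2 + 150 + 27520)*(-1/144006) - 236029/134114 = 398412*(-1/144006) - 236029/134114 = -66402/24001 - 236029/134114 = -14570369857/3218870114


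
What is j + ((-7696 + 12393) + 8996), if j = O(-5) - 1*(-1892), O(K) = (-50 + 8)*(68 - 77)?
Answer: 15963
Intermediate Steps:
O(K) = 378 (O(K) = -42*(-9) = 378)
j = 2270 (j = 378 - 1*(-1892) = 378 + 1892 = 2270)
j + ((-7696 + 12393) + 8996) = 2270 + ((-7696 + 12393) + 8996) = 2270 + (4697 + 8996) = 2270 + 13693 = 15963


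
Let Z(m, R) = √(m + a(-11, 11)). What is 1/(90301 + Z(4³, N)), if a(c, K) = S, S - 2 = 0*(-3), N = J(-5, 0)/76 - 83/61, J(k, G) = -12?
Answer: 90301/8154270535 - √66/8154270535 ≈ 1.1073e-5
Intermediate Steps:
N = -1760/1159 (N = -12/76 - 83/61 = -12*1/76 - 83*1/61 = -3/19 - 83/61 = -1760/1159 ≈ -1.5186)
S = 2 (S = 2 + 0*(-3) = 2 + 0 = 2)
a(c, K) = 2
Z(m, R) = √(2 + m) (Z(m, R) = √(m + 2) = √(2 + m))
1/(90301 + Z(4³, N)) = 1/(90301 + √(2 + 4³)) = 1/(90301 + √(2 + 64)) = 1/(90301 + √66)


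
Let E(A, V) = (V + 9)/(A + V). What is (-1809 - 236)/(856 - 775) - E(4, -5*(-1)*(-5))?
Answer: -14747/567 ≈ -26.009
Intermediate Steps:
E(A, V) = (9 + V)/(A + V)
(-1809 - 236)/(856 - 775) - E(4, -5*(-1)*(-5)) = (-1809 - 236)/(856 - 775) - (9 - 5*(-1)*(-5))/(4 - 5*(-1)*(-5)) = -2045/81 - (9 + 5*(-5))/(4 + 5*(-5)) = -2045*1/81 - (9 - 25)/(4 - 25) = -2045/81 - (-16)/(-21) = -2045/81 - (-1)*(-16)/21 = -2045/81 - 1*16/21 = -2045/81 - 16/21 = -14747/567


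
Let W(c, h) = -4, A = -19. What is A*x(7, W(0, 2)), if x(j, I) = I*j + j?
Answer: 399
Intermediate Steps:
x(j, I) = j + I*j
A*x(7, W(0, 2)) = -133*(1 - 4) = -133*(-3) = -19*(-21) = 399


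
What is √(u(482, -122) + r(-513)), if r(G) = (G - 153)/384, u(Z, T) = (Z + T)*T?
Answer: I*√2810991/8 ≈ 209.58*I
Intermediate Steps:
u(Z, T) = T*(T + Z) (u(Z, T) = (T + Z)*T = T*(T + Z))
r(G) = -51/128 + G/384 (r(G) = (-153 + G)*(1/384) = -51/128 + G/384)
√(u(482, -122) + r(-513)) = √(-122*(-122 + 482) + (-51/128 + (1/384)*(-513))) = √(-122*360 + (-51/128 - 171/128)) = √(-43920 - 111/64) = √(-2810991/64) = I*√2810991/8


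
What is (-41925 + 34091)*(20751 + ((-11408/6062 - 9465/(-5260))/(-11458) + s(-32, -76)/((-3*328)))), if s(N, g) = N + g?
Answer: -121755685448139920381/748969884068 ≈ -1.6256e+8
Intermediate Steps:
(-41925 + 34091)*(20751 + ((-11408/6062 - 9465/(-5260))/(-11458) + s(-32, -76)/((-3*328)))) = (-41925 + 34091)*(20751 + ((-11408/6062 - 9465/(-5260))/(-11458) + (-32 - 76)/((-3*328)))) = -7834*(20751 + ((-11408*1/6062 - 9465*(-1/5260))*(-1/11458) - 108/(-984))) = -7834*(20751 + ((-5704/3031 + 1893/1052)*(-1/11458) - 108*(-1/984))) = -7834*(20751 + (-262925/3188612*(-1/11458) + 9/82)) = -7834*(20751 + (262925/36535116296 + 9/82)) = -7834*(20751 + 164418803257/1497939768136) = -7834*31083912547393393/1497939768136 = -121755685448139920381/748969884068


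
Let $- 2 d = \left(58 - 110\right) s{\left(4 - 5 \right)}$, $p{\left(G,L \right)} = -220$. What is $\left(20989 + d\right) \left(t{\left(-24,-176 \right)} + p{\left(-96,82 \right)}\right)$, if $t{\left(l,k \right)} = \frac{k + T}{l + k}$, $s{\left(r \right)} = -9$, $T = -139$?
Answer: $- \frac{36267287}{8} \approx -4.5334 \cdot 10^{6}$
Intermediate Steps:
$t{\left(l,k \right)} = \frac{-139 + k}{k + l}$ ($t{\left(l,k \right)} = \frac{k - 139}{l + k} = \frac{-139 + k}{k + l}$)
$d = -234$ ($d = - \frac{\left(58 - 110\right) \left(-9\right)}{2} = - \frac{\left(-52\right) \left(-9\right)}{2} = \left(- \frac{1}{2}\right) 468 = -234$)
$\left(20989 + d\right) \left(t{\left(-24,-176 \right)} + p{\left(-96,82 \right)}\right) = \left(20989 - 234\right) \left(\frac{-139 - 176}{-176 - 24} - 220\right) = 20755 \left(\frac{1}{-200} \left(-315\right) - 220\right) = 20755 \left(\left(- \frac{1}{200}\right) \left(-315\right) - 220\right) = 20755 \left(\frac{63}{40} - 220\right) = 20755 \left(- \frac{8737}{40}\right) = - \frac{36267287}{8}$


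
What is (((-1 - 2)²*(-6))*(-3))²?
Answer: 26244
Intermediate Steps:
(((-1 - 2)²*(-6))*(-3))² = (((-3)²*(-6))*(-3))² = ((9*(-6))*(-3))² = (-54*(-3))² = 162² = 26244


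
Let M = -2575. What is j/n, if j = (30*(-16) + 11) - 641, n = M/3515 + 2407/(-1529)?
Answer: 596562285/1239778 ≈ 481.18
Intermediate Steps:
n = -2479556/1074887 (n = -2575/3515 + 2407/(-1529) = -2575*1/3515 + 2407*(-1/1529) = -515/703 - 2407/1529 = -2479556/1074887 ≈ -2.3068)
j = -1110 (j = (-480 + 11) - 641 = -469 - 641 = -1110)
j/n = -1110/(-2479556/1074887) = -1110*(-1074887/2479556) = 596562285/1239778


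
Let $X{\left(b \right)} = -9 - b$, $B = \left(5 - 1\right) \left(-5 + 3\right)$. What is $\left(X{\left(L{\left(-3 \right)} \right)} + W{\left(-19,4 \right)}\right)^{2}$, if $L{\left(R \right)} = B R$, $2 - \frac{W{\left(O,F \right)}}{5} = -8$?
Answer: $289$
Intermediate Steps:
$B = -8$ ($B = 4 \left(-2\right) = -8$)
$W{\left(O,F \right)} = 50$ ($W{\left(O,F \right)} = 10 - -40 = 10 + 40 = 50$)
$L{\left(R \right)} = - 8 R$
$\left(X{\left(L{\left(-3 \right)} \right)} + W{\left(-19,4 \right)}\right)^{2} = \left(\left(-9 - \left(-8\right) \left(-3\right)\right) + 50\right)^{2} = \left(\left(-9 - 24\right) + 50\right)^{2} = \left(-33 + 50\right)^{2} = 17^{2} = 289$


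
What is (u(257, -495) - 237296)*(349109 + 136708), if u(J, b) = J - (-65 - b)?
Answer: -115366477173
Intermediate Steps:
u(J, b) = 65 + J + b (u(J, b) = J + (65 + b) = 65 + J + b)
(u(257, -495) - 237296)*(349109 + 136708) = ((65 + 257 - 495) - 237296)*(349109 + 136708) = (-173 - 237296)*485817 = -237469*485817 = -115366477173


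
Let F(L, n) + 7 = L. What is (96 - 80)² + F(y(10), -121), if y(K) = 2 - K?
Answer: 241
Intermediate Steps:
F(L, n) = -7 + L
(96 - 80)² + F(y(10), -121) = (96 - 80)² + (-7 + (2 - 1*10)) = 16² + (-7 + (2 - 10)) = 256 + (-7 - 8) = 256 - 15 = 241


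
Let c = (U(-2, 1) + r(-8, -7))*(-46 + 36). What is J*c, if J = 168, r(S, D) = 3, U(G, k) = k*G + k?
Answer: -3360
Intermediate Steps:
U(G, k) = k + G*k (U(G, k) = G*k + k = k + G*k)
c = -20 (c = (1*(1 - 2) + 3)*(-46 + 36) = (1*(-1) + 3)*(-10) = (-1 + 3)*(-10) = 2*(-10) = -20)
J*c = 168*(-20) = -3360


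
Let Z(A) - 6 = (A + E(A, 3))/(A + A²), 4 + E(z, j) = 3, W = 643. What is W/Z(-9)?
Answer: 23148/211 ≈ 109.71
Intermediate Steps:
E(z, j) = -1 (E(z, j) = -4 + 3 = -1)
Z(A) = 6 + (-1 + A)/(A + A²) (Z(A) = 6 + (A - 1)/(A + A²) = 6 + (-1 + A)/(A + A²))
W/Z(-9) = 643/(((-1 + 6*(-9)² + 7*(-9))/((-9)*(1 - 9)))) = 643/((-⅑*(-1 + 6*81 - 63)/(-8))) = 643/((-⅑*(-⅛)*(-1 + 486 - 63))) = 643/((-⅑*(-⅛)*422)) = 643/(211/36) = 643*(36/211) = 23148/211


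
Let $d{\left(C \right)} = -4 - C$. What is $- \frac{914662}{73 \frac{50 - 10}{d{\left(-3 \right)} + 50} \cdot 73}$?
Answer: $- \frac{22409219}{106580} \approx -210.26$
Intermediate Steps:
$- \frac{914662}{73 \frac{50 - 10}{d{\left(-3 \right)} + 50} \cdot 73} = - \frac{914662}{73 \frac{50 - 10}{\left(-4 - -3\right) + 50} \cdot 73} = - \frac{914662}{73 \frac{40}{\left(-4 + 3\right) + 50} \cdot 73} = - \frac{914662}{73 \frac{40}{-1 + 50} \cdot 73} = - \frac{914662}{73 \cdot \frac{40}{49} \cdot 73} = - \frac{914662}{\frac{2920}{49} \cdot 73} = - \frac{914662}{\frac{213160}{49}} = \left(-914662\right) \frac{49}{213160} = - \frac{22409219}{106580}$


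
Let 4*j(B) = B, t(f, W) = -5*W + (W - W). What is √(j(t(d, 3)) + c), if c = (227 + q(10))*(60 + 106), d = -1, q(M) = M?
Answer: √157353/2 ≈ 198.34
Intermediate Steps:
t(f, W) = -5*W (t(f, W) = -5*W + 0 = -5*W)
c = 39342 (c = (227 + 10)*(60 + 106) = 237*166 = 39342)
j(B) = B/4
√(j(t(d, 3)) + c) = √((-5*3)/4 + 39342) = √((¼)*(-15) + 39342) = √(-15/4 + 39342) = √(157353/4) = √157353/2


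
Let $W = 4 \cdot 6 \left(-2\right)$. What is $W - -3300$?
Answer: $3252$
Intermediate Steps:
$W = -48$ ($W = 24 \left(-2\right) = -48$)
$W - -3300 = -48 - -3300 = -48 + 3300 = 3252$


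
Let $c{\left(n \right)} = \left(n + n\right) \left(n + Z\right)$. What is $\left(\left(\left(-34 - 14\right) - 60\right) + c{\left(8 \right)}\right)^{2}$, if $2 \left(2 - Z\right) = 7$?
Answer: $16$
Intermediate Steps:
$Z = - \frac{3}{2}$ ($Z = 2 - \frac{7}{2} = - \frac{3}{2} \approx -1.5$)
$c{\left(n \right)} = 2 n \left(- \frac{3}{2} + n\right)$ ($c{\left(n \right)} = \left(n + n\right) \left(n - \frac{3}{2}\right) = 2 n \left(- \frac{3}{2} + n\right)$)
$\left(\left(\left(-34 - 14\right) - 60\right) + c{\left(8 \right)}\right)^{2} = \left(\left(\left(-34 - 14\right) - 60\right) + 8 \left(-3 + 2 \cdot 8\right)\right)^{2} = \left(\left(-48 - 60\right) + 8 \left(-3 + 16\right)\right)^{2} = \left(-108 + 8 \cdot 13\right)^{2} = \left(-108 + 104\right)^{2} = \left(-4\right)^{2} = 16$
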